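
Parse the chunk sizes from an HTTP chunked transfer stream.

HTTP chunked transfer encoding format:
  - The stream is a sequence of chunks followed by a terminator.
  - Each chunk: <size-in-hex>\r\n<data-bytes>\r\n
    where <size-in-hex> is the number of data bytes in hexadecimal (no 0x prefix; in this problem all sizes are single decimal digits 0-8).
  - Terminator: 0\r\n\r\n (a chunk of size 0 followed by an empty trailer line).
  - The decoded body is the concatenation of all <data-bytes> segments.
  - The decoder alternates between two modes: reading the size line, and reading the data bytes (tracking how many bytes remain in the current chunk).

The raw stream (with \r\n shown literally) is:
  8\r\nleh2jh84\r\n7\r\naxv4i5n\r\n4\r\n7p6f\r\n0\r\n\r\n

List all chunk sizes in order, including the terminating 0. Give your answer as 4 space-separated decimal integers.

Answer: 8 7 4 0

Derivation:
Chunk 1: stream[0..1]='8' size=0x8=8, data at stream[3..11]='leh2jh84' -> body[0..8], body so far='leh2jh84'
Chunk 2: stream[13..14]='7' size=0x7=7, data at stream[16..23]='axv4i5n' -> body[8..15], body so far='leh2jh84axv4i5n'
Chunk 3: stream[25..26]='4' size=0x4=4, data at stream[28..32]='7p6f' -> body[15..19], body so far='leh2jh84axv4i5n7p6f'
Chunk 4: stream[34..35]='0' size=0 (terminator). Final body='leh2jh84axv4i5n7p6f' (19 bytes)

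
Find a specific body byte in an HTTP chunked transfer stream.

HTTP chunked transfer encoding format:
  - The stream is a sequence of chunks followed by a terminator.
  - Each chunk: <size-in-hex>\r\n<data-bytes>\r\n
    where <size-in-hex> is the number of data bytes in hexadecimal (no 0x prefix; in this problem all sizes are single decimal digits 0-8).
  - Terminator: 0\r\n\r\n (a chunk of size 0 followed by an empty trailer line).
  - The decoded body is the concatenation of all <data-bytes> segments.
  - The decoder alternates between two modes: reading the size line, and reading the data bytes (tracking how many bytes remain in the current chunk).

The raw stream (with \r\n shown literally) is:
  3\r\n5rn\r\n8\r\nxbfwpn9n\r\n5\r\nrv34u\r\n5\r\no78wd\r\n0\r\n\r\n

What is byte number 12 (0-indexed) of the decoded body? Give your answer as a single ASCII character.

Chunk 1: stream[0..1]='3' size=0x3=3, data at stream[3..6]='5rn' -> body[0..3], body so far='5rn'
Chunk 2: stream[8..9]='8' size=0x8=8, data at stream[11..19]='xbfwpn9n' -> body[3..11], body so far='5rnxbfwpn9n'
Chunk 3: stream[21..22]='5' size=0x5=5, data at stream[24..29]='rv34u' -> body[11..16], body so far='5rnxbfwpn9nrv34u'
Chunk 4: stream[31..32]='5' size=0x5=5, data at stream[34..39]='o78wd' -> body[16..21], body so far='5rnxbfwpn9nrv34uo78wd'
Chunk 5: stream[41..42]='0' size=0 (terminator). Final body='5rnxbfwpn9nrv34uo78wd' (21 bytes)
Body byte 12 = 'v'

Answer: v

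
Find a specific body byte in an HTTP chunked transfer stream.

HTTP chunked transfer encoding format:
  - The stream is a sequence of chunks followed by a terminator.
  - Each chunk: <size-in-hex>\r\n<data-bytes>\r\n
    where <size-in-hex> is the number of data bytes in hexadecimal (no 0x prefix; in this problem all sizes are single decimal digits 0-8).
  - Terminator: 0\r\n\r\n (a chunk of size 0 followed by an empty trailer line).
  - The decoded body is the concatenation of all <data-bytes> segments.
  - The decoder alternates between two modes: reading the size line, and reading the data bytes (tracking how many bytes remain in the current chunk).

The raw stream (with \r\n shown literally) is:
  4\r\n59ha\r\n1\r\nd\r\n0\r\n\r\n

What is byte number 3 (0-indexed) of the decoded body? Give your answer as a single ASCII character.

Answer: a

Derivation:
Chunk 1: stream[0..1]='4' size=0x4=4, data at stream[3..7]='59ha' -> body[0..4], body so far='59ha'
Chunk 2: stream[9..10]='1' size=0x1=1, data at stream[12..13]='d' -> body[4..5], body so far='59had'
Chunk 3: stream[15..16]='0' size=0 (terminator). Final body='59had' (5 bytes)
Body byte 3 = 'a'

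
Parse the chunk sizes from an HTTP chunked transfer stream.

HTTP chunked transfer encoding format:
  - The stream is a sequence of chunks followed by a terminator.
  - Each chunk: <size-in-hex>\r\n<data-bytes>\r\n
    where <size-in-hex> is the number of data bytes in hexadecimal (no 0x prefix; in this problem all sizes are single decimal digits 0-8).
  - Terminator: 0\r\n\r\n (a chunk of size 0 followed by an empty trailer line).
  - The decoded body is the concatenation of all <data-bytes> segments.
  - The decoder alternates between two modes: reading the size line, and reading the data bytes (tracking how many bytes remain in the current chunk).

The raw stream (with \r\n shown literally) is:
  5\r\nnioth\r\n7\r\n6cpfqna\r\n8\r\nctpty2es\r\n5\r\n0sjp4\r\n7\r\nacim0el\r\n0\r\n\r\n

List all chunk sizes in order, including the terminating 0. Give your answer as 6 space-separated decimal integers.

Chunk 1: stream[0..1]='5' size=0x5=5, data at stream[3..8]='nioth' -> body[0..5], body so far='nioth'
Chunk 2: stream[10..11]='7' size=0x7=7, data at stream[13..20]='6cpfqna' -> body[5..12], body so far='nioth6cpfqna'
Chunk 3: stream[22..23]='8' size=0x8=8, data at stream[25..33]='ctpty2es' -> body[12..20], body so far='nioth6cpfqnactpty2es'
Chunk 4: stream[35..36]='5' size=0x5=5, data at stream[38..43]='0sjp4' -> body[20..25], body so far='nioth6cpfqnactpty2es0sjp4'
Chunk 5: stream[45..46]='7' size=0x7=7, data at stream[48..55]='acim0el' -> body[25..32], body so far='nioth6cpfqnactpty2es0sjp4acim0el'
Chunk 6: stream[57..58]='0' size=0 (terminator). Final body='nioth6cpfqnactpty2es0sjp4acim0el' (32 bytes)

Answer: 5 7 8 5 7 0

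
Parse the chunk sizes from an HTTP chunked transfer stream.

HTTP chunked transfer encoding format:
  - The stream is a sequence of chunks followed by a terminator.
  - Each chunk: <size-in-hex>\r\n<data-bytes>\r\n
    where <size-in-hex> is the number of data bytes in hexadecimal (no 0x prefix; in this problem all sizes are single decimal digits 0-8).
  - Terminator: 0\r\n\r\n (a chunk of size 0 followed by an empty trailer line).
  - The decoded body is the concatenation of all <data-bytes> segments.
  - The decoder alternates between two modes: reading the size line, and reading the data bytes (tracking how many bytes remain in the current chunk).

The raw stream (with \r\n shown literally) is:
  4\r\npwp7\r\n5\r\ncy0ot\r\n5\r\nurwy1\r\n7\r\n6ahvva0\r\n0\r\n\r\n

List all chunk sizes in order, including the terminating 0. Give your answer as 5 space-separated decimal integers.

Chunk 1: stream[0..1]='4' size=0x4=4, data at stream[3..7]='pwp7' -> body[0..4], body so far='pwp7'
Chunk 2: stream[9..10]='5' size=0x5=5, data at stream[12..17]='cy0ot' -> body[4..9], body so far='pwp7cy0ot'
Chunk 3: stream[19..20]='5' size=0x5=5, data at stream[22..27]='urwy1' -> body[9..14], body so far='pwp7cy0oturwy1'
Chunk 4: stream[29..30]='7' size=0x7=7, data at stream[32..39]='6ahvva0' -> body[14..21], body so far='pwp7cy0oturwy16ahvva0'
Chunk 5: stream[41..42]='0' size=0 (terminator). Final body='pwp7cy0oturwy16ahvva0' (21 bytes)

Answer: 4 5 5 7 0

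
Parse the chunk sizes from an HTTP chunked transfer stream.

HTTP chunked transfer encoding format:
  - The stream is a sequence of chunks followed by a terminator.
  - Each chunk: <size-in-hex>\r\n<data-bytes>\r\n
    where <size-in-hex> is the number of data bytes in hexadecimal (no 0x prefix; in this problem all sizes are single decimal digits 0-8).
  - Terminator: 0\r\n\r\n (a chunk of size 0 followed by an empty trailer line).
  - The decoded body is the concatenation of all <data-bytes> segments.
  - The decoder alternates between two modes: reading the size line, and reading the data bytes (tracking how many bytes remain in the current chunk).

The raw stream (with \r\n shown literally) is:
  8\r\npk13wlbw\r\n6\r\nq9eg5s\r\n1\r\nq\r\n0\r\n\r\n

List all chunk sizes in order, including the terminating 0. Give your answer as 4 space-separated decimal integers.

Chunk 1: stream[0..1]='8' size=0x8=8, data at stream[3..11]='pk13wlbw' -> body[0..8], body so far='pk13wlbw'
Chunk 2: stream[13..14]='6' size=0x6=6, data at stream[16..22]='q9eg5s' -> body[8..14], body so far='pk13wlbwq9eg5s'
Chunk 3: stream[24..25]='1' size=0x1=1, data at stream[27..28]='q' -> body[14..15], body so far='pk13wlbwq9eg5sq'
Chunk 4: stream[30..31]='0' size=0 (terminator). Final body='pk13wlbwq9eg5sq' (15 bytes)

Answer: 8 6 1 0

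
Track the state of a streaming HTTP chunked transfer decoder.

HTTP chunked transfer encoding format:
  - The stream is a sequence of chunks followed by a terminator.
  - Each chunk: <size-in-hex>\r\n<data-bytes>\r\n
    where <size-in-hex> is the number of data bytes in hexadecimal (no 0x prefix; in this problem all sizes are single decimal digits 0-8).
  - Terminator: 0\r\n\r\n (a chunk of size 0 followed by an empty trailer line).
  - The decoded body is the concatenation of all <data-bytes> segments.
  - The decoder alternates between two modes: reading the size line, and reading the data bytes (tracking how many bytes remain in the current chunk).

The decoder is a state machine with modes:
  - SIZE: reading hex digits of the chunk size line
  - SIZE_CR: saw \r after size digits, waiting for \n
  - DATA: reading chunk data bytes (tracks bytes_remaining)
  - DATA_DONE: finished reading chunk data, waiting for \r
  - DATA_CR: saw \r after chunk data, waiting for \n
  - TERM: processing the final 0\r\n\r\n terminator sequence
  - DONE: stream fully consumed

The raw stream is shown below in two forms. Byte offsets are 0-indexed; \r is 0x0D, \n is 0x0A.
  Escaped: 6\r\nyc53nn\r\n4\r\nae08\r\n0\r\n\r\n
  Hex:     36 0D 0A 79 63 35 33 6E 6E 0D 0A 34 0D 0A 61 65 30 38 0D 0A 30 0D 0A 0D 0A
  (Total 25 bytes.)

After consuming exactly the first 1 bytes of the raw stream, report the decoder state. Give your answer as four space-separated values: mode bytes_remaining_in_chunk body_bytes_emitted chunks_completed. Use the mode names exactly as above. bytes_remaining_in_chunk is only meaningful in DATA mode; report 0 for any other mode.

Answer: SIZE 0 0 0

Derivation:
Byte 0 = '6': mode=SIZE remaining=0 emitted=0 chunks_done=0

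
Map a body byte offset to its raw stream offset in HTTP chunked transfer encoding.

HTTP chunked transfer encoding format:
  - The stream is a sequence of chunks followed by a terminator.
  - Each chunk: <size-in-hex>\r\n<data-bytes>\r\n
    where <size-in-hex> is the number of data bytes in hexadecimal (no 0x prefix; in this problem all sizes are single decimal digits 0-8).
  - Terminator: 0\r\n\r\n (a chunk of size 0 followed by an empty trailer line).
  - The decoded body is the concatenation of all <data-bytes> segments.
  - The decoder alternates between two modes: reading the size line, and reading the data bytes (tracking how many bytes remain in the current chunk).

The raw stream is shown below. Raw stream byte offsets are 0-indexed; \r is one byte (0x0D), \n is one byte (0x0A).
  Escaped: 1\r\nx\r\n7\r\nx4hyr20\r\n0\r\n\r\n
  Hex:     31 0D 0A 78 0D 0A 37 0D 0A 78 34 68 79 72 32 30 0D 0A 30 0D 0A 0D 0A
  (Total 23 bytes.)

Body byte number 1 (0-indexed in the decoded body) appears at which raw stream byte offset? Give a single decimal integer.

Chunk 1: stream[0..1]='1' size=0x1=1, data at stream[3..4]='x' -> body[0..1], body so far='x'
Chunk 2: stream[6..7]='7' size=0x7=7, data at stream[9..16]='x4hyr20' -> body[1..8], body so far='xx4hyr20'
Chunk 3: stream[18..19]='0' size=0 (terminator). Final body='xx4hyr20' (8 bytes)
Body byte 1 at stream offset 9

Answer: 9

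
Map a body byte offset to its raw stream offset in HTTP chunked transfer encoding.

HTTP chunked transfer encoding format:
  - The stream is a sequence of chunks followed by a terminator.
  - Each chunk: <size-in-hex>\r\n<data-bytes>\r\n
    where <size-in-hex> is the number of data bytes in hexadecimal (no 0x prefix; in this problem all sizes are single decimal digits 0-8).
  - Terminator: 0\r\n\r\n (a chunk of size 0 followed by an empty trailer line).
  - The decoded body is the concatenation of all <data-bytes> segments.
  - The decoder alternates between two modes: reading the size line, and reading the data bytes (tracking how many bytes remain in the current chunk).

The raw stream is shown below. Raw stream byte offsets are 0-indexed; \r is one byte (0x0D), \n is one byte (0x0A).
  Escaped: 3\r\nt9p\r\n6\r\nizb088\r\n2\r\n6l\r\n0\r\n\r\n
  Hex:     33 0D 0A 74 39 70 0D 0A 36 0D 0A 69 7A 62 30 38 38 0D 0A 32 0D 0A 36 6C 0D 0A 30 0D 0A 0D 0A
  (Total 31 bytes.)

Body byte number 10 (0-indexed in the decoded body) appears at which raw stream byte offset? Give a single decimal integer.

Chunk 1: stream[0..1]='3' size=0x3=3, data at stream[3..6]='t9p' -> body[0..3], body so far='t9p'
Chunk 2: stream[8..9]='6' size=0x6=6, data at stream[11..17]='izb088' -> body[3..9], body so far='t9pizb088'
Chunk 3: stream[19..20]='2' size=0x2=2, data at stream[22..24]='6l' -> body[9..11], body so far='t9pizb0886l'
Chunk 4: stream[26..27]='0' size=0 (terminator). Final body='t9pizb0886l' (11 bytes)
Body byte 10 at stream offset 23

Answer: 23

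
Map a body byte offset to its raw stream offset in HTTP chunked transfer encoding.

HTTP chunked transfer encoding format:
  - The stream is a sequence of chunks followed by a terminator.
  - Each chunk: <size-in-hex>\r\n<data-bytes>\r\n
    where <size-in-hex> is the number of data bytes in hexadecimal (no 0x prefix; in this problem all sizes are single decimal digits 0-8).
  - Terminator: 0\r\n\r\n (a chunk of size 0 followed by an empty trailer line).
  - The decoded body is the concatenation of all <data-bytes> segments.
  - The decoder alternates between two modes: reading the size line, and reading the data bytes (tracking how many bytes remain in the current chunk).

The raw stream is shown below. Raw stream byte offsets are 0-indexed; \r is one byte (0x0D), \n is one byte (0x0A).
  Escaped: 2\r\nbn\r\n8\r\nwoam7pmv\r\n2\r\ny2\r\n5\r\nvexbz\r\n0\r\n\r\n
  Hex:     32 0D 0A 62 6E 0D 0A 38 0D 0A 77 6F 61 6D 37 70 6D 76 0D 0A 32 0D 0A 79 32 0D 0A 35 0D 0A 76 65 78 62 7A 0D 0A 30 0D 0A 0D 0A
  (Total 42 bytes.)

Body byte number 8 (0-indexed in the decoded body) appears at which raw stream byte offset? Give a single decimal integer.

Answer: 16

Derivation:
Chunk 1: stream[0..1]='2' size=0x2=2, data at stream[3..5]='bn' -> body[0..2], body so far='bn'
Chunk 2: stream[7..8]='8' size=0x8=8, data at stream[10..18]='woam7pmv' -> body[2..10], body so far='bnwoam7pmv'
Chunk 3: stream[20..21]='2' size=0x2=2, data at stream[23..25]='y2' -> body[10..12], body so far='bnwoam7pmvy2'
Chunk 4: stream[27..28]='5' size=0x5=5, data at stream[30..35]='vexbz' -> body[12..17], body so far='bnwoam7pmvy2vexbz'
Chunk 5: stream[37..38]='0' size=0 (terminator). Final body='bnwoam7pmvy2vexbz' (17 bytes)
Body byte 8 at stream offset 16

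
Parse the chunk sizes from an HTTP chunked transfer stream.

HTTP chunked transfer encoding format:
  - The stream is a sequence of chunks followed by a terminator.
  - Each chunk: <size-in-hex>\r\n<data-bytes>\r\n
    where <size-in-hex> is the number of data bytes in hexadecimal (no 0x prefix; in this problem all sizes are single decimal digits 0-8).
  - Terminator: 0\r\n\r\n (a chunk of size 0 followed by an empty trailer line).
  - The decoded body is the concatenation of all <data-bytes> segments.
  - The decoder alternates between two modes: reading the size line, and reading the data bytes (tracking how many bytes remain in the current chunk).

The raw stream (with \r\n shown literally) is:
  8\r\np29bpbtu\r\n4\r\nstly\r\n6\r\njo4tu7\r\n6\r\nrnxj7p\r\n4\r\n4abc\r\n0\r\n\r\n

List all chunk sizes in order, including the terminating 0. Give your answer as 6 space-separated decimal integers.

Answer: 8 4 6 6 4 0

Derivation:
Chunk 1: stream[0..1]='8' size=0x8=8, data at stream[3..11]='p29bpbtu' -> body[0..8], body so far='p29bpbtu'
Chunk 2: stream[13..14]='4' size=0x4=4, data at stream[16..20]='stly' -> body[8..12], body so far='p29bpbtustly'
Chunk 3: stream[22..23]='6' size=0x6=6, data at stream[25..31]='jo4tu7' -> body[12..18], body so far='p29bpbtustlyjo4tu7'
Chunk 4: stream[33..34]='6' size=0x6=6, data at stream[36..42]='rnxj7p' -> body[18..24], body so far='p29bpbtustlyjo4tu7rnxj7p'
Chunk 5: stream[44..45]='4' size=0x4=4, data at stream[47..51]='4abc' -> body[24..28], body so far='p29bpbtustlyjo4tu7rnxj7p4abc'
Chunk 6: stream[53..54]='0' size=0 (terminator). Final body='p29bpbtustlyjo4tu7rnxj7p4abc' (28 bytes)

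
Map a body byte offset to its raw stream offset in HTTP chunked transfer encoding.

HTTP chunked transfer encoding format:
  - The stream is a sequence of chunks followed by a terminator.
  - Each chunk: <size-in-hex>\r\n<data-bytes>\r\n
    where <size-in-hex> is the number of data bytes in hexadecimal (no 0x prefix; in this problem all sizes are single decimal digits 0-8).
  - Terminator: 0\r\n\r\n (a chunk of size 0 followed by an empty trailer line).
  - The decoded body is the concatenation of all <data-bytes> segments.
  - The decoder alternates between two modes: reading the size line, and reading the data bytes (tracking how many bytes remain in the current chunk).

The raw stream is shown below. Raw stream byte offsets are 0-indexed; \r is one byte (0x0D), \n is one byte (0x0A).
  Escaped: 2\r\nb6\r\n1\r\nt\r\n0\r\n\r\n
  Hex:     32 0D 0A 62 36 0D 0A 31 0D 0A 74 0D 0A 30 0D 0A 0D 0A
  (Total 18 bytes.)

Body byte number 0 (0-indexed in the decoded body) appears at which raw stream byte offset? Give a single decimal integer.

Answer: 3

Derivation:
Chunk 1: stream[0..1]='2' size=0x2=2, data at stream[3..5]='b6' -> body[0..2], body so far='b6'
Chunk 2: stream[7..8]='1' size=0x1=1, data at stream[10..11]='t' -> body[2..3], body so far='b6t'
Chunk 3: stream[13..14]='0' size=0 (terminator). Final body='b6t' (3 bytes)
Body byte 0 at stream offset 3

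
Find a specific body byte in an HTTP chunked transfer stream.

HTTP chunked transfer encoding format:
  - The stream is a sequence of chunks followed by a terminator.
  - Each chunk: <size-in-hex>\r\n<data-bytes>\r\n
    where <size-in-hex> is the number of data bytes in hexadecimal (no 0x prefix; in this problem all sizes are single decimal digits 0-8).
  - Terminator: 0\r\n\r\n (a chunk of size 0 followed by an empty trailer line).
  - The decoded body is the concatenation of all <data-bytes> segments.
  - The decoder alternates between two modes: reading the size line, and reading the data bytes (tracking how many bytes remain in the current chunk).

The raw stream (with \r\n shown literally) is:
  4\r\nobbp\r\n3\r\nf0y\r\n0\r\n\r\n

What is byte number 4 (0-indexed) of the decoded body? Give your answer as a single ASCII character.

Answer: f

Derivation:
Chunk 1: stream[0..1]='4' size=0x4=4, data at stream[3..7]='obbp' -> body[0..4], body so far='obbp'
Chunk 2: stream[9..10]='3' size=0x3=3, data at stream[12..15]='f0y' -> body[4..7], body so far='obbpf0y'
Chunk 3: stream[17..18]='0' size=0 (terminator). Final body='obbpf0y' (7 bytes)
Body byte 4 = 'f'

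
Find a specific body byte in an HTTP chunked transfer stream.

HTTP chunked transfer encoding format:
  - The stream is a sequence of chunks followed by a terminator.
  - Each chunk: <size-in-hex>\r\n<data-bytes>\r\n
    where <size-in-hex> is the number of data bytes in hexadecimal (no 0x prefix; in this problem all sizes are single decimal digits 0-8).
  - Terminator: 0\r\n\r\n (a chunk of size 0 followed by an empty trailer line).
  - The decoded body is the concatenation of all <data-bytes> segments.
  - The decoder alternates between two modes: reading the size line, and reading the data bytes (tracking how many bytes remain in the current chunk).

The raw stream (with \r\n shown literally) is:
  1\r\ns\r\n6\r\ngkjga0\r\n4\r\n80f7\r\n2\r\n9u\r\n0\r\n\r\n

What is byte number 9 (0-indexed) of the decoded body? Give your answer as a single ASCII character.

Answer: f

Derivation:
Chunk 1: stream[0..1]='1' size=0x1=1, data at stream[3..4]='s' -> body[0..1], body so far='s'
Chunk 2: stream[6..7]='6' size=0x6=6, data at stream[9..15]='gkjga0' -> body[1..7], body so far='sgkjga0'
Chunk 3: stream[17..18]='4' size=0x4=4, data at stream[20..24]='80f7' -> body[7..11], body so far='sgkjga080f7'
Chunk 4: stream[26..27]='2' size=0x2=2, data at stream[29..31]='9u' -> body[11..13], body so far='sgkjga080f79u'
Chunk 5: stream[33..34]='0' size=0 (terminator). Final body='sgkjga080f79u' (13 bytes)
Body byte 9 = 'f'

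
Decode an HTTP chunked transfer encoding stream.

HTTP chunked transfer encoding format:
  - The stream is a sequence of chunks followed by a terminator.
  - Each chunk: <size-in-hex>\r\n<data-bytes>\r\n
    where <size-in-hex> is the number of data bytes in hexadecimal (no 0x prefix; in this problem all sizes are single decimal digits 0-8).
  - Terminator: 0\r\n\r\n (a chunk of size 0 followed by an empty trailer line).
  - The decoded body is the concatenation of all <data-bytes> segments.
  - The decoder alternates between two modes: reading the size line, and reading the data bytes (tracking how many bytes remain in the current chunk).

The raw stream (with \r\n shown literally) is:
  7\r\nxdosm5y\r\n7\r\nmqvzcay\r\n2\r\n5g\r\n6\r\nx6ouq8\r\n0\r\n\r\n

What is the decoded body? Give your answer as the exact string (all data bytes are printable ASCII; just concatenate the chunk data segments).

Answer: xdosm5ymqvzcay5gx6ouq8

Derivation:
Chunk 1: stream[0..1]='7' size=0x7=7, data at stream[3..10]='xdosm5y' -> body[0..7], body so far='xdosm5y'
Chunk 2: stream[12..13]='7' size=0x7=7, data at stream[15..22]='mqvzcay' -> body[7..14], body so far='xdosm5ymqvzcay'
Chunk 3: stream[24..25]='2' size=0x2=2, data at stream[27..29]='5g' -> body[14..16], body so far='xdosm5ymqvzcay5g'
Chunk 4: stream[31..32]='6' size=0x6=6, data at stream[34..40]='x6ouq8' -> body[16..22], body so far='xdosm5ymqvzcay5gx6ouq8'
Chunk 5: stream[42..43]='0' size=0 (terminator). Final body='xdosm5ymqvzcay5gx6ouq8' (22 bytes)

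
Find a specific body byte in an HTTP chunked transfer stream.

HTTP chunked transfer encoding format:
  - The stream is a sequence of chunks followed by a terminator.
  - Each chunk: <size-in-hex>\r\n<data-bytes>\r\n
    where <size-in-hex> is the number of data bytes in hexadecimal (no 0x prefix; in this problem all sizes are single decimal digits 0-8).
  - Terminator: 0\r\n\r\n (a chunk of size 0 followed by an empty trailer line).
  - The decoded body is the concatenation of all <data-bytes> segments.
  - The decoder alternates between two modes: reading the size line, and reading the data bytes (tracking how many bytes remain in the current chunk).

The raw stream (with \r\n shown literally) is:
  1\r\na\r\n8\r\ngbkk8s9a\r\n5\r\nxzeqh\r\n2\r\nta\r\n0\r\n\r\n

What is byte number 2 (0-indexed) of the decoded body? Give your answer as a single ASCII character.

Answer: b

Derivation:
Chunk 1: stream[0..1]='1' size=0x1=1, data at stream[3..4]='a' -> body[0..1], body so far='a'
Chunk 2: stream[6..7]='8' size=0x8=8, data at stream[9..17]='gbkk8s9a' -> body[1..9], body so far='agbkk8s9a'
Chunk 3: stream[19..20]='5' size=0x5=5, data at stream[22..27]='xzeqh' -> body[9..14], body so far='agbkk8s9axzeqh'
Chunk 4: stream[29..30]='2' size=0x2=2, data at stream[32..34]='ta' -> body[14..16], body so far='agbkk8s9axzeqhta'
Chunk 5: stream[36..37]='0' size=0 (terminator). Final body='agbkk8s9axzeqhta' (16 bytes)
Body byte 2 = 'b'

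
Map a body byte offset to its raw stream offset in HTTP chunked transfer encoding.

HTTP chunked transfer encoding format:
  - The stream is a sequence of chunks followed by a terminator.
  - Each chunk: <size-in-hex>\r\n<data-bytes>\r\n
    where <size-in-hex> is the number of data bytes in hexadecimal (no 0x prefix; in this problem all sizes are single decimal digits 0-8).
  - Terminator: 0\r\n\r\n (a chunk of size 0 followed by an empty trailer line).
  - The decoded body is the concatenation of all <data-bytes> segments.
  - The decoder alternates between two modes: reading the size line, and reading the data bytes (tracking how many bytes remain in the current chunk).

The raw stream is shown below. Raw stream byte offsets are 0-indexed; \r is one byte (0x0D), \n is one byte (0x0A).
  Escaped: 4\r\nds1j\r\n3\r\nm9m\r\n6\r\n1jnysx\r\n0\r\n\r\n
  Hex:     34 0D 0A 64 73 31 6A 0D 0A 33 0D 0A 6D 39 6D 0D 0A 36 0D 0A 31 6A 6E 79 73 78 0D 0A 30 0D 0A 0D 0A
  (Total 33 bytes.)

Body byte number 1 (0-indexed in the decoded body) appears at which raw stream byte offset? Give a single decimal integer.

Chunk 1: stream[0..1]='4' size=0x4=4, data at stream[3..7]='ds1j' -> body[0..4], body so far='ds1j'
Chunk 2: stream[9..10]='3' size=0x3=3, data at stream[12..15]='m9m' -> body[4..7], body so far='ds1jm9m'
Chunk 3: stream[17..18]='6' size=0x6=6, data at stream[20..26]='1jnysx' -> body[7..13], body so far='ds1jm9m1jnysx'
Chunk 4: stream[28..29]='0' size=0 (terminator). Final body='ds1jm9m1jnysx' (13 bytes)
Body byte 1 at stream offset 4

Answer: 4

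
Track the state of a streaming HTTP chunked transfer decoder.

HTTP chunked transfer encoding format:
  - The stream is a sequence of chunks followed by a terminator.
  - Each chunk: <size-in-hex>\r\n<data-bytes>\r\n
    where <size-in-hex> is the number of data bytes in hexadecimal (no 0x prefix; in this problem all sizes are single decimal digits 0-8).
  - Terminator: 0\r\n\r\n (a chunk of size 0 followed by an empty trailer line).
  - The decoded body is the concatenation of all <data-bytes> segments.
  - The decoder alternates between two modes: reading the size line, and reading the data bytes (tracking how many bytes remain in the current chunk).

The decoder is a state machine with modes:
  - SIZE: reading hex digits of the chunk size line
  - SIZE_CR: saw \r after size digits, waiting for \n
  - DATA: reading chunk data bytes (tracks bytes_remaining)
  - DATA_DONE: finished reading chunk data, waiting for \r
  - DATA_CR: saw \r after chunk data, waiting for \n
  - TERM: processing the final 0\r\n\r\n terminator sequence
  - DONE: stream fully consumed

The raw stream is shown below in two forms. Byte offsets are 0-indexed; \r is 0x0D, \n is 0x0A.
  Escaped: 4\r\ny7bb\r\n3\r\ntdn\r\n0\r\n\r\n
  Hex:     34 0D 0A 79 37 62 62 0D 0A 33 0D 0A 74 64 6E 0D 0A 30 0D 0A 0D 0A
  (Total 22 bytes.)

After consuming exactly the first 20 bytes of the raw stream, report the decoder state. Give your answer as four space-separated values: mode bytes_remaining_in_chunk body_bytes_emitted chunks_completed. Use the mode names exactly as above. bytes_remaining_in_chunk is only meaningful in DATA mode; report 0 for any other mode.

Byte 0 = '4': mode=SIZE remaining=0 emitted=0 chunks_done=0
Byte 1 = 0x0D: mode=SIZE_CR remaining=0 emitted=0 chunks_done=0
Byte 2 = 0x0A: mode=DATA remaining=4 emitted=0 chunks_done=0
Byte 3 = 'y': mode=DATA remaining=3 emitted=1 chunks_done=0
Byte 4 = '7': mode=DATA remaining=2 emitted=2 chunks_done=0
Byte 5 = 'b': mode=DATA remaining=1 emitted=3 chunks_done=0
Byte 6 = 'b': mode=DATA_DONE remaining=0 emitted=4 chunks_done=0
Byte 7 = 0x0D: mode=DATA_CR remaining=0 emitted=4 chunks_done=0
Byte 8 = 0x0A: mode=SIZE remaining=0 emitted=4 chunks_done=1
Byte 9 = '3': mode=SIZE remaining=0 emitted=4 chunks_done=1
Byte 10 = 0x0D: mode=SIZE_CR remaining=0 emitted=4 chunks_done=1
Byte 11 = 0x0A: mode=DATA remaining=3 emitted=4 chunks_done=1
Byte 12 = 't': mode=DATA remaining=2 emitted=5 chunks_done=1
Byte 13 = 'd': mode=DATA remaining=1 emitted=6 chunks_done=1
Byte 14 = 'n': mode=DATA_DONE remaining=0 emitted=7 chunks_done=1
Byte 15 = 0x0D: mode=DATA_CR remaining=0 emitted=7 chunks_done=1
Byte 16 = 0x0A: mode=SIZE remaining=0 emitted=7 chunks_done=2
Byte 17 = '0': mode=SIZE remaining=0 emitted=7 chunks_done=2
Byte 18 = 0x0D: mode=SIZE_CR remaining=0 emitted=7 chunks_done=2
Byte 19 = 0x0A: mode=TERM remaining=0 emitted=7 chunks_done=2

Answer: TERM 0 7 2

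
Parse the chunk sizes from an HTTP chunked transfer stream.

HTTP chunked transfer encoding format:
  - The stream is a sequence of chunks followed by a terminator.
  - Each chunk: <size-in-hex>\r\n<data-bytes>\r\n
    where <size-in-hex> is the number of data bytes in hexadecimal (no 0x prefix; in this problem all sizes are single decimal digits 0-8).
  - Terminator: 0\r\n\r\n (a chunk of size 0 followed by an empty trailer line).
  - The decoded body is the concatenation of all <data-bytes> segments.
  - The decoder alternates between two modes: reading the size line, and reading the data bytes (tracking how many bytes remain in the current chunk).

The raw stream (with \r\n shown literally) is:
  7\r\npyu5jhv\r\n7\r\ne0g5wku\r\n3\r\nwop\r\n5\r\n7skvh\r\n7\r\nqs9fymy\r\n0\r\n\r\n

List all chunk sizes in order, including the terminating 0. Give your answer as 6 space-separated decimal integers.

Answer: 7 7 3 5 7 0

Derivation:
Chunk 1: stream[0..1]='7' size=0x7=7, data at stream[3..10]='pyu5jhv' -> body[0..7], body so far='pyu5jhv'
Chunk 2: stream[12..13]='7' size=0x7=7, data at stream[15..22]='e0g5wku' -> body[7..14], body so far='pyu5jhve0g5wku'
Chunk 3: stream[24..25]='3' size=0x3=3, data at stream[27..30]='wop' -> body[14..17], body so far='pyu5jhve0g5wkuwop'
Chunk 4: stream[32..33]='5' size=0x5=5, data at stream[35..40]='7skvh' -> body[17..22], body so far='pyu5jhve0g5wkuwop7skvh'
Chunk 5: stream[42..43]='7' size=0x7=7, data at stream[45..52]='qs9fymy' -> body[22..29], body so far='pyu5jhve0g5wkuwop7skvhqs9fymy'
Chunk 6: stream[54..55]='0' size=0 (terminator). Final body='pyu5jhve0g5wkuwop7skvhqs9fymy' (29 bytes)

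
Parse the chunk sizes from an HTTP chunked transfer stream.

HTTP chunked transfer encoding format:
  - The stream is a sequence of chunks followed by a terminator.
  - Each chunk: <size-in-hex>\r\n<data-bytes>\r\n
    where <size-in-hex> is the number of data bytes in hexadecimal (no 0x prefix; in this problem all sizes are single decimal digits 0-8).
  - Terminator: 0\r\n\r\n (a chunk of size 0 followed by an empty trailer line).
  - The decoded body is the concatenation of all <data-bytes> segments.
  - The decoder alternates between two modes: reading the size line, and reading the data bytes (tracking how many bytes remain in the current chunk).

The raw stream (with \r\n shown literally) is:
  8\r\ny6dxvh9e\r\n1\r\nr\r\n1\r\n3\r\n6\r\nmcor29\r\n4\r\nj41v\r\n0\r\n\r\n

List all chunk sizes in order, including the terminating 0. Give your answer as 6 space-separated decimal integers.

Chunk 1: stream[0..1]='8' size=0x8=8, data at stream[3..11]='y6dxvh9e' -> body[0..8], body so far='y6dxvh9e'
Chunk 2: stream[13..14]='1' size=0x1=1, data at stream[16..17]='r' -> body[8..9], body so far='y6dxvh9er'
Chunk 3: stream[19..20]='1' size=0x1=1, data at stream[22..23]='3' -> body[9..10], body so far='y6dxvh9er3'
Chunk 4: stream[25..26]='6' size=0x6=6, data at stream[28..34]='mcor29' -> body[10..16], body so far='y6dxvh9er3mcor29'
Chunk 5: stream[36..37]='4' size=0x4=4, data at stream[39..43]='j41v' -> body[16..20], body so far='y6dxvh9er3mcor29j41v'
Chunk 6: stream[45..46]='0' size=0 (terminator). Final body='y6dxvh9er3mcor29j41v' (20 bytes)

Answer: 8 1 1 6 4 0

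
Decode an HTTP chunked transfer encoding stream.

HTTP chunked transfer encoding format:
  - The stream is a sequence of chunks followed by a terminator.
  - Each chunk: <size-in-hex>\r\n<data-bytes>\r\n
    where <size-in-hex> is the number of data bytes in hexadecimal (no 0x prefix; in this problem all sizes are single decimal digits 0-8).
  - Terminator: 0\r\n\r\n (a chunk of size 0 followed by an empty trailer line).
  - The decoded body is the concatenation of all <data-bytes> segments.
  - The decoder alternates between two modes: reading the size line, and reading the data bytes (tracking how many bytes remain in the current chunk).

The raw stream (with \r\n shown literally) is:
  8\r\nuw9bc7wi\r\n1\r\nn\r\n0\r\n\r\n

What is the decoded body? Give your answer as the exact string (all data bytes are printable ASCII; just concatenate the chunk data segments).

Answer: uw9bc7win

Derivation:
Chunk 1: stream[0..1]='8' size=0x8=8, data at stream[3..11]='uw9bc7wi' -> body[0..8], body so far='uw9bc7wi'
Chunk 2: stream[13..14]='1' size=0x1=1, data at stream[16..17]='n' -> body[8..9], body so far='uw9bc7win'
Chunk 3: stream[19..20]='0' size=0 (terminator). Final body='uw9bc7win' (9 bytes)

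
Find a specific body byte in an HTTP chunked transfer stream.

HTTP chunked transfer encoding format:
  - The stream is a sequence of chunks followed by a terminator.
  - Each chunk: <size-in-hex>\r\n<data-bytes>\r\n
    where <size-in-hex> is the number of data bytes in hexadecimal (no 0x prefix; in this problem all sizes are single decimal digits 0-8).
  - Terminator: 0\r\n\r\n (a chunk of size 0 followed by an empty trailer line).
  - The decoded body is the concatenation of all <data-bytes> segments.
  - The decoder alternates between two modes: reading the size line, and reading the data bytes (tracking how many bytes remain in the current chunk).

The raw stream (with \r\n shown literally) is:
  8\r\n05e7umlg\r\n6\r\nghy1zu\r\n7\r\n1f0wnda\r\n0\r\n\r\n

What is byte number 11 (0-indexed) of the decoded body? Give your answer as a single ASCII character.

Answer: 1

Derivation:
Chunk 1: stream[0..1]='8' size=0x8=8, data at stream[3..11]='05e7umlg' -> body[0..8], body so far='05e7umlg'
Chunk 2: stream[13..14]='6' size=0x6=6, data at stream[16..22]='ghy1zu' -> body[8..14], body so far='05e7umlgghy1zu'
Chunk 3: stream[24..25]='7' size=0x7=7, data at stream[27..34]='1f0wnda' -> body[14..21], body so far='05e7umlgghy1zu1f0wnda'
Chunk 4: stream[36..37]='0' size=0 (terminator). Final body='05e7umlgghy1zu1f0wnda' (21 bytes)
Body byte 11 = '1'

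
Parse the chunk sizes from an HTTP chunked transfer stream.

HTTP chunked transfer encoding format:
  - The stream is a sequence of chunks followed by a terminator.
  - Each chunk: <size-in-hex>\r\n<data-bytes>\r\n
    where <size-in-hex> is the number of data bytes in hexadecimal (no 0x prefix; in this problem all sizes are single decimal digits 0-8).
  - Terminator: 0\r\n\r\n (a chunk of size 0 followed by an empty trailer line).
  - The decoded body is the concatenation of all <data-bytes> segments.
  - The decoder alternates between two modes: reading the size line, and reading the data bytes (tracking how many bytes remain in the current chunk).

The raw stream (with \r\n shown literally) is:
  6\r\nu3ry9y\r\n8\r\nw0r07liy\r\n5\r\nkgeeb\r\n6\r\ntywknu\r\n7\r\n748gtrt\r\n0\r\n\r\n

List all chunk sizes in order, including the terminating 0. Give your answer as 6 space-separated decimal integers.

Answer: 6 8 5 6 7 0

Derivation:
Chunk 1: stream[0..1]='6' size=0x6=6, data at stream[3..9]='u3ry9y' -> body[0..6], body so far='u3ry9y'
Chunk 2: stream[11..12]='8' size=0x8=8, data at stream[14..22]='w0r07liy' -> body[6..14], body so far='u3ry9yw0r07liy'
Chunk 3: stream[24..25]='5' size=0x5=5, data at stream[27..32]='kgeeb' -> body[14..19], body so far='u3ry9yw0r07liykgeeb'
Chunk 4: stream[34..35]='6' size=0x6=6, data at stream[37..43]='tywknu' -> body[19..25], body so far='u3ry9yw0r07liykgeebtywknu'
Chunk 5: stream[45..46]='7' size=0x7=7, data at stream[48..55]='748gtrt' -> body[25..32], body so far='u3ry9yw0r07liykgeebtywknu748gtrt'
Chunk 6: stream[57..58]='0' size=0 (terminator). Final body='u3ry9yw0r07liykgeebtywknu748gtrt' (32 bytes)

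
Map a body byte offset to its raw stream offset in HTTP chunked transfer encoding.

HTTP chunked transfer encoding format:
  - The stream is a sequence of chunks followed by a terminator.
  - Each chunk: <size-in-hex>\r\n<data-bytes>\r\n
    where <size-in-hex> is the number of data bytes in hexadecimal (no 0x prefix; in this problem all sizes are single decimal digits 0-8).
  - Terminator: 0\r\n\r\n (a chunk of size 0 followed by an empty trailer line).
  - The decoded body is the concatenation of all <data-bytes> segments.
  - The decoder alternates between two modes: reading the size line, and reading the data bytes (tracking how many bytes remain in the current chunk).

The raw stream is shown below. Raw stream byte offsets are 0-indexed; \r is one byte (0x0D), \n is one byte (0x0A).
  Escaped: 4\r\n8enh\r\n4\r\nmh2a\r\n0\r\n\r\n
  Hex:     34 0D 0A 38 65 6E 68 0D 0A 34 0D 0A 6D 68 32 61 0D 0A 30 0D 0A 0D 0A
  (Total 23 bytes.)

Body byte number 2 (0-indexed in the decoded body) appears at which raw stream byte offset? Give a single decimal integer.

Chunk 1: stream[0..1]='4' size=0x4=4, data at stream[3..7]='8enh' -> body[0..4], body so far='8enh'
Chunk 2: stream[9..10]='4' size=0x4=4, data at stream[12..16]='mh2a' -> body[4..8], body so far='8enhmh2a'
Chunk 3: stream[18..19]='0' size=0 (terminator). Final body='8enhmh2a' (8 bytes)
Body byte 2 at stream offset 5

Answer: 5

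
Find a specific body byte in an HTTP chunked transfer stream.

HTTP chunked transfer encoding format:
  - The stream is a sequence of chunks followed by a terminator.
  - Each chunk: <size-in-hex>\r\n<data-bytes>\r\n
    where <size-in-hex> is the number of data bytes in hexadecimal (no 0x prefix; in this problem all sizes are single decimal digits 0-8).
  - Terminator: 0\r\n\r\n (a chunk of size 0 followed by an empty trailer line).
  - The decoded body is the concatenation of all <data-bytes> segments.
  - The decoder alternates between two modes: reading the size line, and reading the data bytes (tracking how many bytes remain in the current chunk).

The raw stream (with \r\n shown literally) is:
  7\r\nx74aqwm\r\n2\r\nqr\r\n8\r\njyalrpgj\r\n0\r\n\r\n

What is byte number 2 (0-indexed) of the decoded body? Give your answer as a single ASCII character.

Chunk 1: stream[0..1]='7' size=0x7=7, data at stream[3..10]='x74aqwm' -> body[0..7], body so far='x74aqwm'
Chunk 2: stream[12..13]='2' size=0x2=2, data at stream[15..17]='qr' -> body[7..9], body so far='x74aqwmqr'
Chunk 3: stream[19..20]='8' size=0x8=8, data at stream[22..30]='jyalrpgj' -> body[9..17], body so far='x74aqwmqrjyalrpgj'
Chunk 4: stream[32..33]='0' size=0 (terminator). Final body='x74aqwmqrjyalrpgj' (17 bytes)
Body byte 2 = '4'

Answer: 4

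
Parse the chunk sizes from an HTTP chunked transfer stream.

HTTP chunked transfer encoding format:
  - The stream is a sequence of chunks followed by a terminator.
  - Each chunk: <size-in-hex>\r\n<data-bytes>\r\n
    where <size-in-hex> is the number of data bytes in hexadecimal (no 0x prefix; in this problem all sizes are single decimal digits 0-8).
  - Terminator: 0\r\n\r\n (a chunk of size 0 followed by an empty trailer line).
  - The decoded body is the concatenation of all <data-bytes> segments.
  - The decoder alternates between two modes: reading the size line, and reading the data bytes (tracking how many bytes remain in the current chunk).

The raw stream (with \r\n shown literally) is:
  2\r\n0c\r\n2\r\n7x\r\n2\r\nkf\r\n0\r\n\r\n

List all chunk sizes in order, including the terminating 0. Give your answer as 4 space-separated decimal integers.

Chunk 1: stream[0..1]='2' size=0x2=2, data at stream[3..5]='0c' -> body[0..2], body so far='0c'
Chunk 2: stream[7..8]='2' size=0x2=2, data at stream[10..12]='7x' -> body[2..4], body so far='0c7x'
Chunk 3: stream[14..15]='2' size=0x2=2, data at stream[17..19]='kf' -> body[4..6], body so far='0c7xkf'
Chunk 4: stream[21..22]='0' size=0 (terminator). Final body='0c7xkf' (6 bytes)

Answer: 2 2 2 0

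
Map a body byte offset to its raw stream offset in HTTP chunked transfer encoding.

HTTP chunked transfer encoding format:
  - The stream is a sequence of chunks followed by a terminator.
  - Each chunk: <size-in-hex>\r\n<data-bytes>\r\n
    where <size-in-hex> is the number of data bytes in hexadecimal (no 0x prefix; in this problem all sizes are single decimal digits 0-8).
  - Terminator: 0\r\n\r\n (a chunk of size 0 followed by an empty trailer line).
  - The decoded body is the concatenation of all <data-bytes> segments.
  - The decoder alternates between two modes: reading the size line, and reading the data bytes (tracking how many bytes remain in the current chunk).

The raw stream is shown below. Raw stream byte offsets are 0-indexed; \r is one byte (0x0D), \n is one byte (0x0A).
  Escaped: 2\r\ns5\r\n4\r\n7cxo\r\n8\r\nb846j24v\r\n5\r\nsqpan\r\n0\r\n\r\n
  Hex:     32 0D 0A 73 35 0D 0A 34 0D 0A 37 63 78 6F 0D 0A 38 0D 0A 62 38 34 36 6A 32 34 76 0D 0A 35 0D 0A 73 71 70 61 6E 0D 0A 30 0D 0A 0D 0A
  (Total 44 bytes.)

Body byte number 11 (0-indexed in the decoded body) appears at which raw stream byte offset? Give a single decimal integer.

Chunk 1: stream[0..1]='2' size=0x2=2, data at stream[3..5]='s5' -> body[0..2], body so far='s5'
Chunk 2: stream[7..8]='4' size=0x4=4, data at stream[10..14]='7cxo' -> body[2..6], body so far='s57cxo'
Chunk 3: stream[16..17]='8' size=0x8=8, data at stream[19..27]='b846j24v' -> body[6..14], body so far='s57cxob846j24v'
Chunk 4: stream[29..30]='5' size=0x5=5, data at stream[32..37]='sqpan' -> body[14..19], body so far='s57cxob846j24vsqpan'
Chunk 5: stream[39..40]='0' size=0 (terminator). Final body='s57cxob846j24vsqpan' (19 bytes)
Body byte 11 at stream offset 24

Answer: 24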